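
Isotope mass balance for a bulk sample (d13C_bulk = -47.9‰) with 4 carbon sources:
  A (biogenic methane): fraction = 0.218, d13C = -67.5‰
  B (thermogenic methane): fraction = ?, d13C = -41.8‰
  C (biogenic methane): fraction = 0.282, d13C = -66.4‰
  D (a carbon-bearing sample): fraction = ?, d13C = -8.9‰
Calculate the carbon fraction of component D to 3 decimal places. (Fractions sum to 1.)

Let f_D and f_B be the unknown fractions; fractions sum to 1 so f_D + f_B = 0.500.
Mass balance: Σ fᵢ·δᵢ = δ_bulk ⇒ f_D·(-8.9) + f_B·(-41.8) = -47.9 − (-33.440) = -14.460
Substitute f_B = 0.500 − f_D:
f_D·(-8.9 − -41.8) = -14.460 − 0.500×(-41.8) = 6.440
f_D = 6.440 / 32.9 = 0.1957

0.196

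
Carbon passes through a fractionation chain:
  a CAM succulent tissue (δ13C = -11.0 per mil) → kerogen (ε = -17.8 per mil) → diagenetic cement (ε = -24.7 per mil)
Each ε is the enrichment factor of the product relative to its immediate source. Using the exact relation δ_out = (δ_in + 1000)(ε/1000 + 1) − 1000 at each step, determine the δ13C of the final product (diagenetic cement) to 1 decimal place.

-52.6 per mil

step 1: δ = (-11.00 + 1000)·(-17.8/1000 + 1) − 1000 = -28.60 per mil
step 2: δ = (-28.60 + 1000)·(-24.7/1000 + 1) − 1000 = -52.60 per mil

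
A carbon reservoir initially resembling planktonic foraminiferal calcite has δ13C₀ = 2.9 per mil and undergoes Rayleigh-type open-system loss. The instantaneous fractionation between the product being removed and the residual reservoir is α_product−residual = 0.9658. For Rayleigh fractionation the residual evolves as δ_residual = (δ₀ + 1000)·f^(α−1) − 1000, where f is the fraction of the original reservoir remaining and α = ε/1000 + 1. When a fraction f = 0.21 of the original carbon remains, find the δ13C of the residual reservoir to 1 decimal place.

57.9 per mil

Rayleigh residual: δ_res = (δ₀ + 1000)·f^(α−1) − 1000
α − 1 = -0.03420
f^(α−1) = 0.21^(-0.03420) = 1.054824
δ_res = (2.9 + 1000) × 1.054824 − 1000 = 1057.883 − 1000 = 57.88 per mil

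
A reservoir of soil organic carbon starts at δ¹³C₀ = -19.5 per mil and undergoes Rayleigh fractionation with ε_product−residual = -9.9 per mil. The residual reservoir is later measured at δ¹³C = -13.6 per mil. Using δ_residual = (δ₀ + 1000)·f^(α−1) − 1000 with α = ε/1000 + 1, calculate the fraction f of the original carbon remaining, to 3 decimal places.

α − 1 = ε/1000 = -0.0099
(δ_res + 1000)/(δ₀ + 1000) = (-13.6 + 1000)/(-19.5 + 1000) = 986.4/980.5 = 1.006017
f = 1.006017^(1/-0.0099) = exp(ln(1.006017)/-0.0099) = exp(0.00600/-0.0099)
f = exp(-0.6060) = 0.5455

0.546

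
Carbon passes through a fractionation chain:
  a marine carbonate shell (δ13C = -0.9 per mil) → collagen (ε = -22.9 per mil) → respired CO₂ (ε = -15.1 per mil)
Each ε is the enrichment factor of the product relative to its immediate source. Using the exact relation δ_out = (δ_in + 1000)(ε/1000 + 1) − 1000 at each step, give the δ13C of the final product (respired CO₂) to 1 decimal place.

step 1: δ = (-0.90 + 1000)·(-22.9/1000 + 1) − 1000 = -23.78 per mil
step 2: δ = (-23.78 + 1000)·(-15.1/1000 + 1) − 1000 = -38.52 per mil

-38.5 per mil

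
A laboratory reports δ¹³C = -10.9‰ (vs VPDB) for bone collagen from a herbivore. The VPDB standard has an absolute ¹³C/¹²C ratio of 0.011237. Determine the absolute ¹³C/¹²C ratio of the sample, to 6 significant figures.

0.0111145

R_sample = R_standard × (δ¹³C/1000 + 1)
R_sample = 0.011237 × (-10.9/1000 + 1) = 0.011237 × 0.989100
R_sample = 0.0111145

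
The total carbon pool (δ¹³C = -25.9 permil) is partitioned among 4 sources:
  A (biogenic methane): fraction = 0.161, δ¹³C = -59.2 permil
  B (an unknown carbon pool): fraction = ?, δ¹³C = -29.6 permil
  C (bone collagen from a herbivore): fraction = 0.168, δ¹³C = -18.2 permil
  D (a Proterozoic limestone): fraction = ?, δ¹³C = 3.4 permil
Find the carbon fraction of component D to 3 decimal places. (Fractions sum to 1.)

Let f_D and f_B be the unknown fractions; fractions sum to 1 so f_D + f_B = 0.671.
Mass balance: Σ fᵢ·δᵢ = δ_bulk ⇒ f_D·(3.4) + f_B·(-29.6) = -25.9 − (-12.589) = -13.311
Substitute f_B = 0.671 − f_D:
f_D·(3.4 − -29.6) = -13.311 − 0.671×(-29.6) = 6.550
f_D = 6.550 / 33.0 = 0.1985

0.198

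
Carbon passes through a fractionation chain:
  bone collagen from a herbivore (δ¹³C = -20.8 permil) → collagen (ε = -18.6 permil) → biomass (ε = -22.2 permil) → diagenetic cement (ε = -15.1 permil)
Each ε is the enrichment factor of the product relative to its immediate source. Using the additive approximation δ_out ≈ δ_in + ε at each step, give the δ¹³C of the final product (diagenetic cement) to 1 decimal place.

-76.7 permil

step 1: δ ≈ -20.8 + (-18.6) = -39.4 permil
step 2: δ ≈ -39.4 + (-22.2) = -61.6 permil
step 3: δ ≈ -61.6 + (-15.1) = -76.7 permil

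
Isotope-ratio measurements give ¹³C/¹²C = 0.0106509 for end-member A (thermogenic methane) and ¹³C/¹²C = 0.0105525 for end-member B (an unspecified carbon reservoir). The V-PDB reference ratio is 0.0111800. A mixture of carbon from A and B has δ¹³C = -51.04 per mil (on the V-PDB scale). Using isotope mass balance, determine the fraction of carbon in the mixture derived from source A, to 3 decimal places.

0.578

δ_A = (0.0106509/0.0111800 − 1)×1000 = (0.952674 − 1)×1000 = -47.326 per mil
δ_B = (0.0105525/0.0111800 − 1)×1000 = (0.943873 − 1)×1000 = -56.127 per mil
f_A = (δ_mix − δ_B)/(δ_A − δ_B) = (-51.04 − (-56.127))/(-47.326 − (-56.127))
f_A = 5.087 / 8.801 = 0.5780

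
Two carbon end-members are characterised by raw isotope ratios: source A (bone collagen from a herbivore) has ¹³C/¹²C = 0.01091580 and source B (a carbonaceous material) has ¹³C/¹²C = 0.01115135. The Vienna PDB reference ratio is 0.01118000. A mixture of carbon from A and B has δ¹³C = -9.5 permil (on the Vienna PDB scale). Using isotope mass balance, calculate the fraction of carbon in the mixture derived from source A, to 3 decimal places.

0.329

δ_A = (0.01091580/0.01118000 − 1)×1000 = (0.976369 − 1)×1000 = -23.631 permil
δ_B = (0.01115135/0.01118000 − 1)×1000 = (0.997437 − 1)×1000 = -2.563 permil
f_A = (δ_mix − δ_B)/(δ_A − δ_B) = (-9.5 − (-2.563))/(-23.631 − (-2.563))
f_A = -6.937 / -21.069 = 0.3293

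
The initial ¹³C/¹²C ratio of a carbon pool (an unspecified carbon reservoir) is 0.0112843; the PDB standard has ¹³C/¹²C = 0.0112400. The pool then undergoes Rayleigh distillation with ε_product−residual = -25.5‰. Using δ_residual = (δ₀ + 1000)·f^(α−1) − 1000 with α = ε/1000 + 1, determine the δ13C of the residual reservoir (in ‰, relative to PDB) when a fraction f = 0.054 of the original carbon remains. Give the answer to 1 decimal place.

81.5‰

δ₀ = (0.0112843/0.0112400 − 1)×1000 = (1.003941 − 1)×1000 = 3.941‰
α − 1 = ε/1000 = -0.0255
f^(α−1) = 0.054^(-0.0255) = 1.077268
δ_res = (3.941 + 1000) × 1.077268 − 1000 = 1081.514 − 1000 = 81.51‰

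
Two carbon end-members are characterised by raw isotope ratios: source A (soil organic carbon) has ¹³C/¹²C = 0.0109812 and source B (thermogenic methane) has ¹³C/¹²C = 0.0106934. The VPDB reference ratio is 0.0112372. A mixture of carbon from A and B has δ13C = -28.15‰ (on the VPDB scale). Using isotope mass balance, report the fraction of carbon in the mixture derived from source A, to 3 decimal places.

δ_A = (0.0109812/0.0112372 − 1)×1000 = (0.977219 − 1)×1000 = -22.781‰
δ_B = (0.0106934/0.0112372 − 1)×1000 = (0.951607 − 1)×1000 = -48.393‰
f_A = (δ_mix − δ_B)/(δ_A − δ_B) = (-28.15 − (-48.393))/(-22.781 − (-48.393))
f_A = 20.243 / 25.611 = 0.7904

0.790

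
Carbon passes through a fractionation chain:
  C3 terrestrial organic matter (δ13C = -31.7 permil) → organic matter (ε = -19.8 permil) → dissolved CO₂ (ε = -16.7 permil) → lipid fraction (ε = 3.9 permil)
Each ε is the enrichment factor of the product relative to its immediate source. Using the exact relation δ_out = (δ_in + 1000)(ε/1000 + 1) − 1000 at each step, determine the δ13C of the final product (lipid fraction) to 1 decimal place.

-63.1 permil

step 1: δ = (-31.70 + 1000)·(-19.8/1000 + 1) − 1000 = -50.87 permil
step 2: δ = (-50.87 + 1000)·(-16.7/1000 + 1) − 1000 = -66.72 permil
step 3: δ = (-66.72 + 1000)·(3.9/1000 + 1) − 1000 = -63.08 permil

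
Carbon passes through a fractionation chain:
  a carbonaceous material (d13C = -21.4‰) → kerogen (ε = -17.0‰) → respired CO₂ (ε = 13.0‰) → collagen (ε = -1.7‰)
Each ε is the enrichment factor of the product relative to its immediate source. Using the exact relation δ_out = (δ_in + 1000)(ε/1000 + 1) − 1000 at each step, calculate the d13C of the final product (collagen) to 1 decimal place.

step 1: δ = (-21.40 + 1000)·(-17.0/1000 + 1) − 1000 = -38.04‰
step 2: δ = (-38.04 + 1000)·(13.0/1000 + 1) − 1000 = -25.53‰
step 3: δ = (-25.53 + 1000)·(-1.7/1000 + 1) − 1000 = -27.19‰

-27.2‰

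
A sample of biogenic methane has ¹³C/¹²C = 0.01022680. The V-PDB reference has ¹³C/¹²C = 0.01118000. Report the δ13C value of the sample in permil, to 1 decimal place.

-85.3 permil

δ13C = (R_sample / R_standard − 1) × 1000
R_sample / R_standard = 0.01022680 / 0.01118000 = 0.914741
δ13C = (0.914741 − 1) × 1000 = -85.26 permil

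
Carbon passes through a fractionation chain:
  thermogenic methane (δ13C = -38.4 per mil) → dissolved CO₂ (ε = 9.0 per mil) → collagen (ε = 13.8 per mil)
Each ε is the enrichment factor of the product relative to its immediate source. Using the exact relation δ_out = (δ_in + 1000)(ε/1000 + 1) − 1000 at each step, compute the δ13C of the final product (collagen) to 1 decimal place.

-16.4 per mil

step 1: δ = (-38.40 + 1000)·(9.0/1000 + 1) − 1000 = -29.75 per mil
step 2: δ = (-29.75 + 1000)·(13.8/1000 + 1) − 1000 = -16.36 per mil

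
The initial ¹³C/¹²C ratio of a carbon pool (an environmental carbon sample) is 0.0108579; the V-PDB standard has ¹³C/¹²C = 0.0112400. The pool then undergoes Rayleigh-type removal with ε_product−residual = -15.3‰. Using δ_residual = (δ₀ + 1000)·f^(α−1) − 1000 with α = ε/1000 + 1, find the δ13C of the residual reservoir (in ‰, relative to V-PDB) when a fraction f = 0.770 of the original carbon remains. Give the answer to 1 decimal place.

-30.1‰

δ₀ = (0.0108579/0.0112400 − 1)×1000 = (0.966005 − 1)×1000 = -33.995‰
α − 1 = ε/1000 = -0.0153
f^(α−1) = 0.770^(-0.0153) = 1.004007
δ_res = (-33.995 + 1000) × 1.004007 − 1000 = 969.876 − 1000 = -30.12‰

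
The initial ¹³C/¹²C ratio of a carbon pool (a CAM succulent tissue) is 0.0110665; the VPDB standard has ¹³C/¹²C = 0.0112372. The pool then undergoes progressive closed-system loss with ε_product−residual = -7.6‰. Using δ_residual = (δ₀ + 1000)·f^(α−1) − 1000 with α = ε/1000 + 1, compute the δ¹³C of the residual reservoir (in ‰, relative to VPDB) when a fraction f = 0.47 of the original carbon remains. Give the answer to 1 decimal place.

δ₀ = (0.0110665/0.0112372 − 1)×1000 = (0.984809 − 1)×1000 = -15.191‰
α − 1 = ε/1000 = -0.0076
f^(α−1) = 0.47^(-0.0076) = 1.005755
δ_res = (-15.191 + 1000) × 1.005755 − 1000 = 990.477 − 1000 = -9.52‰

-9.5‰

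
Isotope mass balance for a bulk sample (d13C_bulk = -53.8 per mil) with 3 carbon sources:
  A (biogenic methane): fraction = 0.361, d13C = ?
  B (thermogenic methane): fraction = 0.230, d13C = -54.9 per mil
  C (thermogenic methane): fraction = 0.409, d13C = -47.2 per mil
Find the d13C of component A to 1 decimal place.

-60.6 per mil

Isotope mass balance: δ_bulk = Σ fᵢ·δᵢ.
-53.8 = 0.361×δ_A + 0.230×(-54.9) + 0.409×(-47.2)
0.361·δ_A = -53.8 − (-31.932) = -21.868
δ_A = -21.868 / 0.361 = -60.58 per mil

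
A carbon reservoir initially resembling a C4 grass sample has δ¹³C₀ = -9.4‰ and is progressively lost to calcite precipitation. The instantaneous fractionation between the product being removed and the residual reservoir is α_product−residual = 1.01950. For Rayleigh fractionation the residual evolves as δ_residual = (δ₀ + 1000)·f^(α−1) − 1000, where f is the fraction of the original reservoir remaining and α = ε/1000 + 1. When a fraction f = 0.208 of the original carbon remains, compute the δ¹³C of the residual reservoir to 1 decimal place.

-39.3‰

Rayleigh residual: δ_res = (δ₀ + 1000)·f^(α−1) − 1000
α − 1 = 0.01950
f^(α−1) = 0.208^(0.01950) = 0.969845
δ_res = (-9.4 + 1000) × 0.969845 − 1000 = 960.728 − 1000 = -39.27‰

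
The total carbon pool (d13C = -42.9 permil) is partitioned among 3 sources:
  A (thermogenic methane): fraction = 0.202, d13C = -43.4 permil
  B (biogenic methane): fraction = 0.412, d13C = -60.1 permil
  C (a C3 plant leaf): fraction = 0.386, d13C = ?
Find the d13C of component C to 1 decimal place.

Isotope mass balance: δ_bulk = Σ fᵢ·δᵢ.
-42.9 = 0.202×(-43.4) + 0.412×(-60.1) + 0.386×δ_C
0.386·δ_C = -42.9 − (-33.528) = -9.372
δ_C = -9.372 / 0.386 = -24.28 permil

-24.3 permil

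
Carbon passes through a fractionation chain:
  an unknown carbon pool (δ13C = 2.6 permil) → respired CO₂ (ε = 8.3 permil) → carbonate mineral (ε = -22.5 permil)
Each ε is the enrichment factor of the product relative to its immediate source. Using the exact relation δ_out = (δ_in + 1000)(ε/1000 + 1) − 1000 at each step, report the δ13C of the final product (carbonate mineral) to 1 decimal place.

-11.8 permil

step 1: δ = (2.60 + 1000)·(8.3/1000 + 1) − 1000 = 10.92 permil
step 2: δ = (10.92 + 1000)·(-22.5/1000 + 1) − 1000 = -11.82 permil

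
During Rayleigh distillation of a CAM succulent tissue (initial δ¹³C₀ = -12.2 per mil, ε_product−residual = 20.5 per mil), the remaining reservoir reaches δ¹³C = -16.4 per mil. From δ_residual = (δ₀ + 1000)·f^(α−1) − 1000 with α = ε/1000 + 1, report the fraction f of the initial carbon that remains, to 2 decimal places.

α − 1 = ε/1000 = 0.0205
(δ_res + 1000)/(δ₀ + 1000) = (-16.4 + 1000)/(-12.2 + 1000) = 983.6/987.8 = 0.995748
f = 0.995748^(1/0.0205) = exp(ln(0.995748)/0.0205) = exp(-0.00426/0.0205)
f = exp(-0.2079) = 0.8123

0.81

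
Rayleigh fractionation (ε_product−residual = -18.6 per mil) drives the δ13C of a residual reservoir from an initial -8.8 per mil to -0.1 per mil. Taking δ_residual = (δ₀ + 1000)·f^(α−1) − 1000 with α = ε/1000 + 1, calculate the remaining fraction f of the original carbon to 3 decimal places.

α − 1 = ε/1000 = -0.0186
(δ_res + 1000)/(δ₀ + 1000) = (-0.1 + 1000)/(-8.8 + 1000) = 999.9/991.2 = 1.008777
f = 1.008777^(1/-0.0186) = exp(ln(1.008777)/-0.0186) = exp(0.00874/-0.0186)
f = exp(-0.4698) = 0.6251

0.625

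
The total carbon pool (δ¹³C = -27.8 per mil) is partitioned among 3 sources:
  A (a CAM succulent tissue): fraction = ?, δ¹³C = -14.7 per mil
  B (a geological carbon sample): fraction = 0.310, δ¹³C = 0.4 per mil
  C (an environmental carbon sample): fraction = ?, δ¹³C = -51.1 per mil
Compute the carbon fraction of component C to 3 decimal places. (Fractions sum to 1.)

Let f_C and f_A be the unknown fractions; fractions sum to 1 so f_C + f_A = 0.690.
Mass balance: Σ fᵢ·δᵢ = δ_bulk ⇒ f_C·(-51.1) + f_A·(-14.7) = -27.8 − (0.124) = -27.924
Substitute f_A = 0.690 − f_C:
f_C·(-51.1 − -14.7) = -27.924 − 0.690×(-14.7) = -17.781
f_C = -17.781 / -36.4 = 0.4885

0.488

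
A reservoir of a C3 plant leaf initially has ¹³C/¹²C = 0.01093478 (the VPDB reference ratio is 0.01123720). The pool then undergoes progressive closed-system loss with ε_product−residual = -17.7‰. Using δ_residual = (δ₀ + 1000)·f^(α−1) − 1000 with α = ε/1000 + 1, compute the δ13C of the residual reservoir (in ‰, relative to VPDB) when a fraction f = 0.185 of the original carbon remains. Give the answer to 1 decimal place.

2.6‰

δ₀ = (0.01093478/0.01123720 − 1)×1000 = (0.973088 − 1)×1000 = -26.912‰
α − 1 = ε/1000 = -0.0177
f^(α−1) = 0.185^(-0.0177) = 1.030317
δ_res = (-26.912 + 1000) × 1.030317 − 1000 = 1002.589 − 1000 = 2.59‰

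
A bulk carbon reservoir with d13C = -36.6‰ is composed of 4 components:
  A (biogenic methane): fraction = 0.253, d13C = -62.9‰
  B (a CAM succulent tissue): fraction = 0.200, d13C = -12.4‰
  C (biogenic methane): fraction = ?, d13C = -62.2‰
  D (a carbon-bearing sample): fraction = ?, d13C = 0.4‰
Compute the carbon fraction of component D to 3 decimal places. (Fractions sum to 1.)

0.253

Let f_D and f_C be the unknown fractions; fractions sum to 1 so f_D + f_C = 0.547.
Mass balance: Σ fᵢ·δᵢ = δ_bulk ⇒ f_D·(0.4) + f_C·(-62.2) = -36.6 − (-18.394) = -18.206
Substitute f_C = 0.547 − f_D:
f_D·(0.4 − -62.2) = -18.206 − 0.547×(-62.2) = 15.817
f_D = 15.817 / 62.6 = 0.2527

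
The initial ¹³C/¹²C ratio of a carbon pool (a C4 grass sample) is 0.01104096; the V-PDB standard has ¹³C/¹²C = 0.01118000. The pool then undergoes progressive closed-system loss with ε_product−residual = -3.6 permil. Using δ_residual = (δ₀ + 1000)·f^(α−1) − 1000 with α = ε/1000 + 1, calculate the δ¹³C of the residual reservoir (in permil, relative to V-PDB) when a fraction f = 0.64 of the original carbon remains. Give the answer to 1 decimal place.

-10.8 permil

δ₀ = (0.01104096/0.01118000 − 1)×1000 = (0.987564 − 1)×1000 = -12.436 permil
α − 1 = ε/1000 = -0.0036
f^(α−1) = 0.64^(-0.0036) = 1.001608
δ_res = (-12.436 + 1000) × 1.001608 − 1000 = 989.151 − 1000 = -10.85 permil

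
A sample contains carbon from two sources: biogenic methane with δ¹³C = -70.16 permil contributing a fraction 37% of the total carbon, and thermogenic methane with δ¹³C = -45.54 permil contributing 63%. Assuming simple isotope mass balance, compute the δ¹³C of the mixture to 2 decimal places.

-54.65 permil

δ_mix = f_A·δ_A + f_B·δ_B
δ_mix = 0.37 × (-70.16) + 0.63 × (-45.54)
δ_mix = -25.959 + -28.690 = -54.649 permil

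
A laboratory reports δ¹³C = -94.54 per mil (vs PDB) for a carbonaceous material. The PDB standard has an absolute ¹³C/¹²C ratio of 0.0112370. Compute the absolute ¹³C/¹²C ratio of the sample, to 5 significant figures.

0.010175

R_sample = R_standard × (δ¹³C/1000 + 1)
R_sample = 0.0112370 × (-94.54/1000 + 1) = 0.0112370 × 0.905460
R_sample = 0.0101747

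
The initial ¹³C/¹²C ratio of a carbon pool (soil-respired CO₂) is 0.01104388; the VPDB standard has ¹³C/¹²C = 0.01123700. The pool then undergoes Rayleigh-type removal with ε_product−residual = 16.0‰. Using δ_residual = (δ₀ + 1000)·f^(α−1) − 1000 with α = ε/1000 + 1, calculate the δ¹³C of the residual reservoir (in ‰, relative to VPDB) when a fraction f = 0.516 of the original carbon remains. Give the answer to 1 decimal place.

-27.5‰

δ₀ = (0.01104388/0.01123700 − 1)×1000 = (0.982814 − 1)×1000 = -17.186‰
α − 1 = ε/1000 = 0.0160
f^(α−1) = 0.516^(0.0160) = 0.989469
δ_res = (-17.186 + 1000) × 0.989469 − 1000 = 972.464 − 1000 = -27.54‰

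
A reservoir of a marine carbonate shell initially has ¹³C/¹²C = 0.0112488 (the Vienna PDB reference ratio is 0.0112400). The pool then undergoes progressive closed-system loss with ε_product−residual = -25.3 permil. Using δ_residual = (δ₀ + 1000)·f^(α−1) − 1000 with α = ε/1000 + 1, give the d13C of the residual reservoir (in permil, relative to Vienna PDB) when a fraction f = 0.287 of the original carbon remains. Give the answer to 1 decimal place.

δ₀ = (0.0112488/0.0112400 − 1)×1000 = (1.000783 − 1)×1000 = 0.783 permil
α − 1 = ε/1000 = -0.0253
f^(α−1) = 0.287^(-0.0253) = 1.032085
δ_res = (0.783 + 1000) × 1.032085 − 1000 = 1032.893 − 1000 = 32.89 permil

32.9 permil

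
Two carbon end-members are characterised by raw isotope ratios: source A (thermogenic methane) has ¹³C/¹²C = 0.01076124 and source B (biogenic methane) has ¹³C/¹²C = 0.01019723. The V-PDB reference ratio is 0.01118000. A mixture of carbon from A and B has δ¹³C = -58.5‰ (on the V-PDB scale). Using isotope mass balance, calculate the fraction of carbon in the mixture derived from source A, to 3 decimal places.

0.583

δ_A = (0.01076124/0.01118000 − 1)×1000 = (0.962544 − 1)×1000 = -37.456‰
δ_B = (0.01019723/0.01118000 − 1)×1000 = (0.912096 − 1)×1000 = -87.904‰
f_A = (δ_mix − δ_B)/(δ_A − δ_B) = (-58.5 − (-87.904))/(-37.456 − (-87.904))
f_A = 29.404 / 50.448 = 0.5829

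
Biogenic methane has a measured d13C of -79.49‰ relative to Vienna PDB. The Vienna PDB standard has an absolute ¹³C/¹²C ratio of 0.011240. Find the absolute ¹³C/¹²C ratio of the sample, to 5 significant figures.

0.010347

R_sample = R_standard × (d13C/1000 + 1)
R_sample = 0.011240 × (-79.49/1000 + 1) = 0.011240 × 0.920510
R_sample = 0.0103465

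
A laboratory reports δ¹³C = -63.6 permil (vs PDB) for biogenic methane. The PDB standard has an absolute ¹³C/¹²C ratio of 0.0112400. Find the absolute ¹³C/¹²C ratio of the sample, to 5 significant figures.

0.010525

R_sample = R_standard × (δ¹³C/1000 + 1)
R_sample = 0.0112400 × (-63.6/1000 + 1) = 0.0112400 × 0.936400
R_sample = 0.0105251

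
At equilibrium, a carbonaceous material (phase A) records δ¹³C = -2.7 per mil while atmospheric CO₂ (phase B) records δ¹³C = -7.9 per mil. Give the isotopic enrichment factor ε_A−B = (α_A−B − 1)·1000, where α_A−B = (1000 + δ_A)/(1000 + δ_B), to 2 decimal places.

α_A−B = (1000 + -2.7) / (1000 + -7.9) = 997.3 / 992.1 = 1.005241
ε_A−B = (1.005241 − 1) × 1000 = 5.241 per mil
(The approximation ε ≈ δ_A − δ_B would give 5.2 per mil.)

5.24 per mil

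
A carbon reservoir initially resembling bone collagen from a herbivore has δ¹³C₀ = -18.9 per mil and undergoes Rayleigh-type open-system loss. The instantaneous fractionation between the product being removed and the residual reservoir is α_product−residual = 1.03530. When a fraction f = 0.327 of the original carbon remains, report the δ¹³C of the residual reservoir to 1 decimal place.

Rayleigh residual: δ_res = (δ₀ + 1000)·f^(α−1) − 1000
α − 1 = 0.03530
f^(α−1) = 0.327^(0.03530) = 0.961310
δ_res = (-18.9 + 1000) × 0.961310 − 1000 = 943.141 − 1000 = -56.86 per mil

-56.9 per mil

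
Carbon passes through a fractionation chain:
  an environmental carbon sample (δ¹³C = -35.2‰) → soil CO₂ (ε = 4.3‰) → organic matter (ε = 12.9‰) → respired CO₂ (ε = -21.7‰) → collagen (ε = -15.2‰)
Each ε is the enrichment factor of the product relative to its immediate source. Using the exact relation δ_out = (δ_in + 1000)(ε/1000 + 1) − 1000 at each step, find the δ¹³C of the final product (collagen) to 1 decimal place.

step 1: δ = (-35.20 + 1000)·(4.3/1000 + 1) − 1000 = -31.05‰
step 2: δ = (-31.05 + 1000)·(12.9/1000 + 1) − 1000 = -18.55‰
step 3: δ = (-18.55 + 1000)·(-21.7/1000 + 1) − 1000 = -39.85‰
step 4: δ = (-39.85 + 1000)·(-15.2/1000 + 1) − 1000 = -54.44‰

-54.4‰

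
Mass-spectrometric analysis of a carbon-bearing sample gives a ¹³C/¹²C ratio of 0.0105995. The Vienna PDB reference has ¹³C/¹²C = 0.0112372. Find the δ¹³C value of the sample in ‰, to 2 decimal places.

δ¹³C = (R_sample / R_standard − 1) × 1000
R_sample / R_standard = 0.0105995 / 0.0112372 = 0.943251
δ¹³C = (0.943251 − 1) × 1000 = -56.749‰

-56.75‰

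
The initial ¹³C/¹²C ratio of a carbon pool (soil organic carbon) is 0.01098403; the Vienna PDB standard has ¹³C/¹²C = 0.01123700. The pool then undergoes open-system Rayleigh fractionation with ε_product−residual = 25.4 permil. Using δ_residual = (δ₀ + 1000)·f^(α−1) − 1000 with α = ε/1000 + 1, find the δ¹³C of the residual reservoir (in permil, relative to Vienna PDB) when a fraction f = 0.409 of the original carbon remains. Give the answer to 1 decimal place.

δ₀ = (0.01098403/0.01123700 − 1)×1000 = (0.977488 − 1)×1000 = -22.512 permil
α − 1 = ε/1000 = 0.0254
f^(α−1) = 0.409^(0.0254) = 0.977547
δ_res = (-22.512 + 1000) × 0.977547 − 1000 = 955.541 − 1000 = -44.46 permil

-44.5 permil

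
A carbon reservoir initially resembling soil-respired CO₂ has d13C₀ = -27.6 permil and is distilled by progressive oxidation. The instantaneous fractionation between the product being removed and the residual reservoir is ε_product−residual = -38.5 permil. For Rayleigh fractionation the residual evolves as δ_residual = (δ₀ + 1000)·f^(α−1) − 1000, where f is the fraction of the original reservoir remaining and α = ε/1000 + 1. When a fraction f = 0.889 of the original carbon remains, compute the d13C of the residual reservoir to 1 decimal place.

Rayleigh residual: δ_res = (δ₀ + 1000)·f^(α−1) − 1000
α = ε/1000 + 1 = 0.96150, so α − 1 = -0.03850
f^(α−1) = 0.889^(-0.03850) = 1.004540
δ_res = (-27.6 + 1000) × 1.004540 − 1000 = 976.815 − 1000 = -23.19 permil

-23.2 permil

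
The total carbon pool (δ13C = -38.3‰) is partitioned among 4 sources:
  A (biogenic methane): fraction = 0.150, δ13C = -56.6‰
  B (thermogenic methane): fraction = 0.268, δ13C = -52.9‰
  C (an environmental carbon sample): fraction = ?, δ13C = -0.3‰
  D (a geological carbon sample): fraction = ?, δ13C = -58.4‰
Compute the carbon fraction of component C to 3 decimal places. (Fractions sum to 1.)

Let f_C and f_D be the unknown fractions; fractions sum to 1 so f_C + f_D = 0.582.
Mass balance: Σ fᵢ·δᵢ = δ_bulk ⇒ f_C·(-0.3) + f_D·(-58.4) = -38.3 − (-22.667) = -15.633
Substitute f_D = 0.582 − f_C:
f_C·(-0.3 − -58.4) = -15.633 − 0.582×(-58.4) = 18.356
f_C = 18.356 / 58.1 = 0.3159

0.316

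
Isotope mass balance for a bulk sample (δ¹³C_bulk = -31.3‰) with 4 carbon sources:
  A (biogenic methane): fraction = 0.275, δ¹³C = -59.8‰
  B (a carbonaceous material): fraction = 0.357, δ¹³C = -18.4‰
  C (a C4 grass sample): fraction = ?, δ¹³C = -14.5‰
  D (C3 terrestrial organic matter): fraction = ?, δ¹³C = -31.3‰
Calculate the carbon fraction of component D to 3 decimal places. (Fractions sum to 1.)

Let f_D and f_C be the unknown fractions; fractions sum to 1 so f_D + f_C = 0.368.
Mass balance: Σ fᵢ·δᵢ = δ_bulk ⇒ f_D·(-31.3) + f_C·(-14.5) = -31.3 − (-23.014) = -8.286
Substitute f_C = 0.368 − f_D:
f_D·(-31.3 − -14.5) = -8.286 − 0.368×(-14.5) = -2.950
f_D = -2.950 / -16.8 = 0.1756

0.176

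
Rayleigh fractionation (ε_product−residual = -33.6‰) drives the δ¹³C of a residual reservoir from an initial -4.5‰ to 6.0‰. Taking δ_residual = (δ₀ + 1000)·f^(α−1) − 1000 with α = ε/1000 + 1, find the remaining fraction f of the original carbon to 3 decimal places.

α − 1 = ε/1000 = -0.0336
(δ_res + 1000)/(δ₀ + 1000) = (6.0 + 1000)/(-4.5 + 1000) = 1006.0/995.5 = 1.010547
f = 1.010547^(1/-0.0336) = exp(ln(1.010547)/-0.0336) = exp(0.01049/-0.0336)
f = exp(-0.3123) = 0.7318

0.732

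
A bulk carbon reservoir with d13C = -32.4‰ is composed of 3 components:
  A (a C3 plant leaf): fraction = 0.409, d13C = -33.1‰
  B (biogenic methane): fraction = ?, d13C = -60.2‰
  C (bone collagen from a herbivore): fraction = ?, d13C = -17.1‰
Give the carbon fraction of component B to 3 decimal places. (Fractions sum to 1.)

0.203

Let f_B and f_C be the unknown fractions; fractions sum to 1 so f_B + f_C = 0.591.
Mass balance: Σ fᵢ·δᵢ = δ_bulk ⇒ f_B·(-60.2) + f_C·(-17.1) = -32.4 − (-13.538) = -18.862
Substitute f_C = 0.591 − f_B:
f_B·(-60.2 − -17.1) = -18.862 − 0.591×(-17.1) = -8.756
f_B = -8.756 / -43.1 = 0.2032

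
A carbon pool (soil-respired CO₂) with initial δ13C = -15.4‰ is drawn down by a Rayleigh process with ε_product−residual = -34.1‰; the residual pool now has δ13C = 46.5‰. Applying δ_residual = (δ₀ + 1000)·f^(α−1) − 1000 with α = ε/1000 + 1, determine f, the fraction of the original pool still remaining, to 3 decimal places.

0.167

α − 1 = ε/1000 = -0.0341
(δ_res + 1000)/(δ₀ + 1000) = (46.5 + 1000)/(-15.4 + 1000) = 1046.5/984.6 = 1.062868
f = 1.062868^(1/-0.0341) = exp(ln(1.062868)/-0.0341) = exp(0.06097/-0.0341)
f = exp(-1.7880) = 0.1673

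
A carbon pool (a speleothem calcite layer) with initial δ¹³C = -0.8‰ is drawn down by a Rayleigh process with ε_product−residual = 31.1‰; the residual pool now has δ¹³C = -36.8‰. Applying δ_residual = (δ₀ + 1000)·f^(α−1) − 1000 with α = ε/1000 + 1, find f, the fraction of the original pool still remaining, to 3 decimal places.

α − 1 = ε/1000 = 0.0311
(δ_res + 1000)/(δ₀ + 1000) = (-36.8 + 1000)/(-0.8 + 1000) = 963.2/999.2 = 0.963971
f = 0.963971^(1/0.0311) = exp(ln(0.963971)/0.0311) = exp(-0.03669/0.0311)
f = exp(-1.1799) = 0.3073

0.307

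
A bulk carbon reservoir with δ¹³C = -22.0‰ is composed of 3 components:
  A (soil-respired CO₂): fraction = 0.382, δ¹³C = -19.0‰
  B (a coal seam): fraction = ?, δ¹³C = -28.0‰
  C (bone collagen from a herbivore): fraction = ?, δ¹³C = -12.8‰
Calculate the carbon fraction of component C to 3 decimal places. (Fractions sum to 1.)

0.169

Let f_C and f_B be the unknown fractions; fractions sum to 1 so f_C + f_B = 0.618.
Mass balance: Σ fᵢ·δᵢ = δ_bulk ⇒ f_C·(-12.8) + f_B·(-28.0) = -22.0 − (-7.258) = -14.742
Substitute f_B = 0.618 − f_C:
f_C·(-12.8 − -28.0) = -14.742 − 0.618×(-28.0) = 2.562
f_C = 2.562 / 15.2 = 0.1686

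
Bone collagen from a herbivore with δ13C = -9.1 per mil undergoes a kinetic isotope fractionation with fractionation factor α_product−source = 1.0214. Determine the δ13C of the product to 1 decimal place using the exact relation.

12.1 per mil

δ_product = (δ_source + 1000)·α − 1000
δ_product = (-9.1 + 1000) × 1.0214 − 1000
δ_product = 1012.105 − 1000 = 12.11 per mil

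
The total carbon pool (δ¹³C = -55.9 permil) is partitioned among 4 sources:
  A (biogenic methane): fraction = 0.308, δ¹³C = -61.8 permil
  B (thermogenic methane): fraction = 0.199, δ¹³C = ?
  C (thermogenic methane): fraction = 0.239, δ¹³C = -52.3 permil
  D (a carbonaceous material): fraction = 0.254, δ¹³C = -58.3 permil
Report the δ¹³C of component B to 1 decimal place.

Isotope mass balance: δ_bulk = Σ fᵢ·δᵢ.
-55.9 = 0.308×(-61.8) + 0.199×δ_B + 0.239×(-52.3) + 0.254×(-58.3)
0.199·δ_B = -55.9 − (-46.342) = -9.558
δ_B = -9.558 / 0.199 = -48.03 permil

-48.0 permil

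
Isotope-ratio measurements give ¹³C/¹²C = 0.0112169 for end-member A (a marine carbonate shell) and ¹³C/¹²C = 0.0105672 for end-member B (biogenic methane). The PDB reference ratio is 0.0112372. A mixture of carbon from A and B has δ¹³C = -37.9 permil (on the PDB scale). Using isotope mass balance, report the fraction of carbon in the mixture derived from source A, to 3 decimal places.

0.376

δ_A = (0.0112169/0.0112372 − 1)×1000 = (0.998194 − 1)×1000 = -1.806 permil
δ_B = (0.0105672/0.0112372 − 1)×1000 = (0.940377 − 1)×1000 = -59.623 permil
f_A = (δ_mix − δ_B)/(δ_A − δ_B) = (-37.9 − (-59.623))/(-1.806 − (-59.623))
f_A = 21.723 / 57.817 = 0.3757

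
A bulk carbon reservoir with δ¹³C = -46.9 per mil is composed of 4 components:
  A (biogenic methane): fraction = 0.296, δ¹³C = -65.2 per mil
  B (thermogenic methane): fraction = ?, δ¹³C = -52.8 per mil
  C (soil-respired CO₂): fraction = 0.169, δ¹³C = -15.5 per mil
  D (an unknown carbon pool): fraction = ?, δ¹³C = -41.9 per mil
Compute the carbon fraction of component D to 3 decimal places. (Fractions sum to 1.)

Let f_D and f_B be the unknown fractions; fractions sum to 1 so f_D + f_B = 0.535.
Mass balance: Σ fᵢ·δᵢ = δ_bulk ⇒ f_D·(-41.9) + f_B·(-52.8) = -46.9 − (-21.919) = -24.981
Substitute f_B = 0.535 − f_D:
f_D·(-41.9 − -52.8) = -24.981 − 0.535×(-52.8) = 3.267
f_D = 3.267 / 10.9 = 0.2997

0.300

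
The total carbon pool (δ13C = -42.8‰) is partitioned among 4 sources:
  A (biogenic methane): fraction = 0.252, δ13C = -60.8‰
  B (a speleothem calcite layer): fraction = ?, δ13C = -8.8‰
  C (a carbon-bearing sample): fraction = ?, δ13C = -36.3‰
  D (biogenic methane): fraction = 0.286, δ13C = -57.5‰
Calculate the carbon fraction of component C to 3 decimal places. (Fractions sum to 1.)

Let f_C and f_B be the unknown fractions; fractions sum to 1 so f_C + f_B = 0.462.
Mass balance: Σ fᵢ·δᵢ = δ_bulk ⇒ f_C·(-36.3) + f_B·(-8.8) = -42.8 − (-31.767) = -11.033
Substitute f_B = 0.462 − f_C:
f_C·(-36.3 − -8.8) = -11.033 − 0.462×(-8.8) = -6.968
f_C = -6.968 / -27.5 = 0.2534

0.253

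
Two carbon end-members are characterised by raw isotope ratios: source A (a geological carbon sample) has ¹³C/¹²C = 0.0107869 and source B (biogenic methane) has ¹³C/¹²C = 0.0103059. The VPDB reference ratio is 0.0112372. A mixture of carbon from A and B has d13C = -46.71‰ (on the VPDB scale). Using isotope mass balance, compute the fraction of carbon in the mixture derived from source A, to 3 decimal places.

0.845

δ_A = (0.0107869/0.0112372 − 1)×1000 = (0.959928 − 1)×1000 = -40.072‰
δ_B = (0.0103059/0.0112372 − 1)×1000 = (0.917123 − 1)×1000 = -82.877‰
f_A = (δ_mix − δ_B)/(δ_A − δ_B) = (-46.71 − (-82.877))/(-40.072 − (-82.877))
f_A = 36.167 / 42.804 = 0.8449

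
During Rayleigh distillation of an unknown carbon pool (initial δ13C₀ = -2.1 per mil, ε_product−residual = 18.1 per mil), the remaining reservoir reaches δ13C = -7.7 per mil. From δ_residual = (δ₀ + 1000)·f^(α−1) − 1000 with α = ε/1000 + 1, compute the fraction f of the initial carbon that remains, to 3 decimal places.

0.733

α − 1 = ε/1000 = 0.0181
(δ_res + 1000)/(δ₀ + 1000) = (-7.7 + 1000)/(-2.1 + 1000) = 992.3/997.9 = 0.994388
f = 0.994388^(1/0.0181) = exp(ln(0.994388)/0.0181) = exp(-0.00563/0.0181)
f = exp(-0.3109) = 0.7328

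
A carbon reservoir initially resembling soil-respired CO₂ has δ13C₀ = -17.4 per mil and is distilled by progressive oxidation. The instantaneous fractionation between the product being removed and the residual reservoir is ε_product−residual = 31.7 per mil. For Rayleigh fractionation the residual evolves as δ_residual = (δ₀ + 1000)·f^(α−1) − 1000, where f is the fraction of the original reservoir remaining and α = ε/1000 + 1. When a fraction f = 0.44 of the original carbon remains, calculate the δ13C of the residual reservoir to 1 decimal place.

-42.6 per mil

Rayleigh residual: δ_res = (δ₀ + 1000)·f^(α−1) − 1000
α = ε/1000 + 1 = 1.03170, so α − 1 = 0.03170
f^(α−1) = 0.44^(0.03170) = 0.974311
δ_res = (-17.4 + 1000) × 0.974311 − 1000 = 957.358 − 1000 = -42.64 per mil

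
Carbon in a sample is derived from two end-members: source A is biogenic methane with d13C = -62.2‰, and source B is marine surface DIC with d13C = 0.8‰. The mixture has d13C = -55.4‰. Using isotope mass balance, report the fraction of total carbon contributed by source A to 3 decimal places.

δ_mix = f_A·δ_A + (1 − f_A)·δ_B  ⇒  f_A = (δ_mix − δ_B)/(δ_A − δ_B)
f_A = (-55.4 − (0.8)) / (-62.2 − (0.8))
f_A = -56.2 / -63.0 = 0.8921

0.892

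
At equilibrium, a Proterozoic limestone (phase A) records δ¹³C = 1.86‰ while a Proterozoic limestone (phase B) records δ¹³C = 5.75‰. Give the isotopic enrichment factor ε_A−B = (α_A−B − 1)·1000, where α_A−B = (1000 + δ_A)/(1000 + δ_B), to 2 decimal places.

α_A−B = (1000 + 1.86) / (1000 + 5.75) = 1001.86 / 1005.75 = 0.996132
ε_A−B = (0.996132 − 1) × 1000 = -3.868‰
(The approximation ε ≈ δ_A − δ_B would give -3.89‰.)

-3.87‰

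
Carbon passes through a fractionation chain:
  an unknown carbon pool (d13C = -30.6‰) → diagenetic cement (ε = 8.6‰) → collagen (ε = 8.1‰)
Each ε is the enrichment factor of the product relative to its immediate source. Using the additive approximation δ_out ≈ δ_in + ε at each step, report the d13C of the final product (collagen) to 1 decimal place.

step 1: δ ≈ -30.6 + (8.6) = -22.0‰
step 2: δ ≈ -22.0 + (8.1) = -13.9‰

-13.9‰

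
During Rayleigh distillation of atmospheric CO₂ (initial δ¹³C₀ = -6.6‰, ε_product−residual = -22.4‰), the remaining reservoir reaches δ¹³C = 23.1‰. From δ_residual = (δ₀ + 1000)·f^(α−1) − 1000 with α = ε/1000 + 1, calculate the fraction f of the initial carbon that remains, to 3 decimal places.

0.268

α − 1 = ε/1000 = -0.0224
(δ_res + 1000)/(δ₀ + 1000) = (23.1 + 1000)/(-6.6 + 1000) = 1023.1/993.4 = 1.029897
f = 1.029897^(1/-0.0224) = exp(ln(1.029897)/-0.0224) = exp(0.02946/-0.0224)
f = exp(-1.3151) = 0.2684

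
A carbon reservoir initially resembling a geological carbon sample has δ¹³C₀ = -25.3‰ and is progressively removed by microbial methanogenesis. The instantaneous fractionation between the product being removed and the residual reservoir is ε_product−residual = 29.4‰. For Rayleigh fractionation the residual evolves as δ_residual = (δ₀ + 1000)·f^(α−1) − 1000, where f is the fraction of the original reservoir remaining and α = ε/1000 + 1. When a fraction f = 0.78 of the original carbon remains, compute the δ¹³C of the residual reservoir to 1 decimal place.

Rayleigh residual: δ_res = (δ₀ + 1000)·f^(α−1) − 1000
α = ε/1000 + 1 = 1.02940, so α − 1 = 0.02940
f^(α−1) = 0.78^(0.02940) = 0.992722
δ_res = (-25.3 + 1000) × 0.992722 − 1000 = 967.606 − 1000 = -32.39‰

-32.4‰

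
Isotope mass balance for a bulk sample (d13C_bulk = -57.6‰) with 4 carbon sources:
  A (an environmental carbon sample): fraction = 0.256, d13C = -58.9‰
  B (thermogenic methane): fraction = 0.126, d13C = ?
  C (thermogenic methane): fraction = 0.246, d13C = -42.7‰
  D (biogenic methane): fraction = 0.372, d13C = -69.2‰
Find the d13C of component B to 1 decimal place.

-49.8‰

Isotope mass balance: δ_bulk = Σ fᵢ·δᵢ.
-57.6 = 0.256×(-58.9) + 0.126×δ_B + 0.246×(-42.7) + 0.372×(-69.2)
0.126·δ_B = -57.6 − (-51.325) = -6.275
δ_B = -6.275 / 0.126 = -49.80‰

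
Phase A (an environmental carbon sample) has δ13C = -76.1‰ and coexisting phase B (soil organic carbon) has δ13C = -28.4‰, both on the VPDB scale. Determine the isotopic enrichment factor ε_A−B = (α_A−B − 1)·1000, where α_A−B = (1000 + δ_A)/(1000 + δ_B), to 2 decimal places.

-49.09‰

α_A−B = (1000 + -76.1) / (1000 + -28.4) = 923.9 / 971.6 = 0.950906
ε_A−B = (0.950906 − 1) × 1000 = -49.094‰
(The approximation ε ≈ δ_A − δ_B would give -47.7‰.)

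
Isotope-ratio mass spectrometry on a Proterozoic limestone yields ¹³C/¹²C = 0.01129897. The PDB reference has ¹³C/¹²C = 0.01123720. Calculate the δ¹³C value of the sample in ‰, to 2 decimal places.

5.50‰

δ¹³C = (R_sample / R_standard − 1) × 1000
R_sample / R_standard = 0.01129897 / 0.01123720 = 1.005497
δ¹³C = (1.005497 − 1) × 1000 = 5.497‰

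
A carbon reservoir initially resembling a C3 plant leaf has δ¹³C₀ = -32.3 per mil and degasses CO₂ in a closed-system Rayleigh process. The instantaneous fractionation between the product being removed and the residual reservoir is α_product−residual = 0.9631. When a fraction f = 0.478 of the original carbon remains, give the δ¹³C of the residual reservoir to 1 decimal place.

Rayleigh residual: δ_res = (δ₀ + 1000)·f^(α−1) − 1000
α − 1 = -0.03690
f^(α−1) = 0.478^(-0.03690) = 1.027612
δ_res = (-32.3 + 1000) × 1.027612 − 1000 = 994.420 − 1000 = -5.58 per mil

-5.6 per mil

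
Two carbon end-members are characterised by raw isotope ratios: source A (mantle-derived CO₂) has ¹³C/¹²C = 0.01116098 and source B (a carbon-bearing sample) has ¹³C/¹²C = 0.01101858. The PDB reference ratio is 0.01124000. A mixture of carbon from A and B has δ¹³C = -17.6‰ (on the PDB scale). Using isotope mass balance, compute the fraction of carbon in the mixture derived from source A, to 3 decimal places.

δ_A = (0.01116098/0.01124000 − 1)×1000 = (0.992970 − 1)×1000 = -7.030‰
δ_B = (0.01101858/0.01124000 − 1)×1000 = (0.980301 − 1)×1000 = -19.699‰
f_A = (δ_mix − δ_B)/(δ_A − δ_B) = (-17.6 − (-19.699))/(-7.030 − (-19.699))
f_A = 2.099 / 12.669 = 0.1657

0.166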